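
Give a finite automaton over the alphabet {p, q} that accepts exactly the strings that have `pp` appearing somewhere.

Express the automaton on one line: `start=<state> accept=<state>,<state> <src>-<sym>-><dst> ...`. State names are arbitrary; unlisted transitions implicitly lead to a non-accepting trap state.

Track how much of `pp` has been matched so far: state s0 is no progress, s2 is the absorbing accept state reached once `pp` has occurred. Intermediate states record partial matches; on a mismatch, fall back to the longest reusable overlap.
3 states suffice.
        p   q  
>  s0   s1  s0 
   s1   s2  s0 
 * s2   s2  s2 
(> = start, * = accepting)

start=s0 accept=s2 s0-p->s1 s0-q->s0 s1-p->s2 s1-q->s0 s2-p->s2 s2-q->s2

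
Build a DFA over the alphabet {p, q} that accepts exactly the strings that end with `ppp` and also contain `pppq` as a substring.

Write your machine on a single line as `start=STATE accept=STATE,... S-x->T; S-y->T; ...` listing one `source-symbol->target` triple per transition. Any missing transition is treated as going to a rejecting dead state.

start=S0; accept=S7; S0-p->S1; S0-q->S0; S1-p->S2; S1-q->S0; S2-p->S3; S2-q->S0; S3-p->S3; S3-q->S4; S4-p->S5; S4-q->S4; S5-p->S6; S5-q->S4; S6-p->S7; S6-q->S4; S7-p->S7; S7-q->S4

Handle the two conditions separately and then intersect. One (4 states) tracks how much of the suffix `ppp` has currently been matched; the other (5 states) tracks whether and how much of `pppq` has been seen. Each combined state is a pair, one component from each; accept when both components accept.
8 states suffice.
        p   q  
>  S0   S1  S0 
   S1   S2  S0 
   S2   S3  S0 
   S3   S3  S4 
   S4   S5  S4 
   S5   S6  S4 
   S6   S7  S4 
 * S7   S7  S4 
(> = start, * = accepting)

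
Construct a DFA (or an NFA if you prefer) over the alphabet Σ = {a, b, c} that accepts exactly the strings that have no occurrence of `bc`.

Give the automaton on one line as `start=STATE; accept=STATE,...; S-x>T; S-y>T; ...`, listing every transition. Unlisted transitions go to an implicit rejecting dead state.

start=S0; accept=S0,S1; S0-a>S0; S0-b>S1; S0-c>S0; S1-a>S0; S1-b>S1; S1-c>S2; S2-a>S2; S2-b>S2; S2-c>S2

Track partial matches of the forbidden pattern `bc`. State S2 is a dead state reached once `bc` has occurred; every other state accepts. S0 means no part of `bc` is currently matched.
3 states suffice.
        a   b   c  
>* S0   S0  S1  S0 
 * S1   S0  S1  S2 
   S2   S2  S2  S2 
(> = start, * = accepting)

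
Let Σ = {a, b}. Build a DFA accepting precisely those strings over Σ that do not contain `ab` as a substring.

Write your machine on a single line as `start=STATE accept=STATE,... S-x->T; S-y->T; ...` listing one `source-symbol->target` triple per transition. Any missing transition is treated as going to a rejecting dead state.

start=S0; accept=S0,S1; S0-a->S1; S0-b->S0; S1-a->S1; S1-b->S2; S2-a->S2; S2-b->S2

Track partial matches of the forbidden pattern `ab`. State S2 is a dead state reached once `ab` has occurred; every other state accepts. S0 means no part of `ab` is currently matched.
        a   b  
>* S0   S1  S0 
 * S1   S1  S2 
   S2   S2  S2 
(> = start, * = accepting)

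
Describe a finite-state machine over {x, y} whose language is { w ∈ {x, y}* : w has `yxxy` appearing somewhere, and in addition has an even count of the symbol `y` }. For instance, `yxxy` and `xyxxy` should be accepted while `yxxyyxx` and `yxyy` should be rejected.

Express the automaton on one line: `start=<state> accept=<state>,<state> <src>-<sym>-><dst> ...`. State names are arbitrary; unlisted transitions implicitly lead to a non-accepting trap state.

Handle the two conditions separately and then intersect. One (5 states) tracks whether and how much of `yxxy` has been seen; the other (2 states) tracks the count of `y`s modulo 2. Each combined state is a pair, one component from each; accept when both components accept.
With 10 states:
        x   y  
>  q0   q0  q1 
   q1   q2  q3 
   q2   q4  q3 
   q3   q5  q1 
   q4   q6  q7 
   q5   q8  q1 
   q6   q6  q3 
 * q7   q7  q9 
   q8   q0  q9 
   q9   q9  q7 
(> = start, * = accepting)

start=q0 accept=q7 q0-x->q0 q0-y->q1 q1-x->q2 q1-y->q3 q2-x->q4 q2-y->q3 q3-x->q5 q3-y->q1 q4-x->q6 q4-y->q7 q5-x->q8 q5-y->q1 q6-x->q6 q6-y->q3 q7-x->q7 q7-y->q9 q8-x->q0 q8-y->q9 q9-x->q9 q9-y->q7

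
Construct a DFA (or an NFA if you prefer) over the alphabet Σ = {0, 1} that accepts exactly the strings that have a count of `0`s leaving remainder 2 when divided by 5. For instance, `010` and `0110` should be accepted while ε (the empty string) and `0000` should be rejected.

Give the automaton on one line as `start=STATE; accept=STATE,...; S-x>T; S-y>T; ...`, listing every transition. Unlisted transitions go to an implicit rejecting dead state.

start=S0; accept=S2; S0-0>S1; S0-1>S0; S1-0>S2; S1-1>S1; S2-0>S3; S2-1>S2; S3-0>S4; S3-1>S3; S4-0>S0; S4-1>S4

The only thing that matters is how many `0`s have appeared, reduced mod 5. Use one state per residue: S0 for 0, …, S4 for 4. Reading `0` moves to the next residue; anything else stays put. S2 is accepting.
A 5-state machine:
        0   1  
>  S0   S1  S0 
   S1   S2  S1 
 * S2   S3  S2 
   S3   S4  S3 
   S4   S0  S4 
(> = start, * = accepting)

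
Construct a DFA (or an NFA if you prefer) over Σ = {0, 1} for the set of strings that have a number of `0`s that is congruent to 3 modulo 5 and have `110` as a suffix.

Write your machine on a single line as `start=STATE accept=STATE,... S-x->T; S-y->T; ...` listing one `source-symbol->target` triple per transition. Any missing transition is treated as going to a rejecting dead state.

Build one automaton per condition and run them in lockstep. The first has 5 states tracking the count of `0`s modulo 5; the second has 4 states tracking how much of the suffix `110` has currently been matched. A product state is a pair (one from each), accepting exactly when both do.
A 20-state machine:
          0    1  
>  s0     s1   s2 
   s1     s3   s4 
   s2     s1   s5 
   s3     s6   s7 
   s4     s3   s8 
   s5     s9   s5 
   s6    s10  s11 
   s7     s6  s12 
   s8    s13   s8 
   s9     s3   s4 
   s10    s0  s14 
   s11   s10  s15 
   s12   s16  s12 
   s13    s6   s7 
   s14    s0  s17 
   s15   s18  s15 
 * s16   s10  s11 
   s17   s19  s17 
   s18    s0  s14 
   s19    s1   s2 
(> = start, * = accepting)

start=s0; accept=s16; s0-0->s1; s0-1->s2; s1-0->s3; s1-1->s4; s2-0->s1; s2-1->s5; s3-0->s6; s3-1->s7; s4-0->s3; s4-1->s8; s5-0->s9; s5-1->s5; s6-0->s10; s6-1->s11; s7-0->s6; s7-1->s12; s8-0->s13; s8-1->s8; s9-0->s3; s9-1->s4; s10-0->s0; s10-1->s14; s11-0->s10; s11-1->s15; s12-0->s16; s12-1->s12; s13-0->s6; s13-1->s7; s14-0->s0; s14-1->s17; s15-0->s18; s15-1->s15; s16-0->s10; s16-1->s11; s17-0->s19; s17-1->s17; s18-0->s0; s18-1->s14; s19-0->s1; s19-1->s2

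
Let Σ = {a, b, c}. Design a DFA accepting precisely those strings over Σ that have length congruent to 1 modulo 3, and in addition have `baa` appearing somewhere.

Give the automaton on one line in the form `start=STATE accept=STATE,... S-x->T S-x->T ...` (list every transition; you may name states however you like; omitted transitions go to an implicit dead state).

Run two small machines in parallel and take their product. One (3 states) tracks the input length modulo 3; the other (4 states) tracks whether and how much of `baa` has been seen. Each combined state is a pair, one component from each; accept when both components accept.
With 12 states:
          a    b    c  
>  q0     q1   q2   q1 
   q1     q3   q4   q3 
   q2     q5   q4   q3 
   q3     q0   q6   q0 
   q4     q7   q6   q0 
   q5     q8   q6   q0 
   q6     q9   q2   q1 
   q7    q10   q2   q1 
   q8    q10  q10  q10 
   q9    q11   q4   q3 
 * q10   q11  q11  q11 
   q11    q8   q8   q8 
(> = start, * = accepting)

start=q0 accept=q10 q0-a->q1 q0-b->q2 q0-c->q1 q1-a->q3 q1-b->q4 q1-c->q3 q2-a->q5 q2-b->q4 q2-c->q3 q3-a->q0 q3-b->q6 q3-c->q0 q4-a->q7 q4-b->q6 q4-c->q0 q5-a->q8 q5-b->q6 q5-c->q0 q6-a->q9 q6-b->q2 q6-c->q1 q7-a->q10 q7-b->q2 q7-c->q1 q8-a->q10 q8-b->q10 q8-c->q10 q9-a->q11 q9-b->q4 q9-c->q3 q10-a->q11 q10-b->q11 q10-c->q11 q11-a->q8 q11-b->q8 q11-c->q8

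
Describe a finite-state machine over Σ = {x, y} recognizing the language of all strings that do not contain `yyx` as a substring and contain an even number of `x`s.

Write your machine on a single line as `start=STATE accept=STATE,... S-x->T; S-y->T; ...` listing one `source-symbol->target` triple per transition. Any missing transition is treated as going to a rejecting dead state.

start=S0; accept=S0,S2,S4; S0-x->S1; S0-y->S2; S1-x->S0; S1-y->S3; S2-x->S1; S2-y->S4; S3-x->S0; S3-y->S5; S4-x->S5; S4-y->S4; S5-x->S5; S5-y->S5

Handle the two conditions separately and then intersect. One (4 states) tracks partial matches of the forbidden pattern `yyx`; the other (2 states) tracks the count of `x`s modulo 2. Each combined state is a pair, one component from each; accept when both components accept. After merging equivalent states the machine shrinks.
With 6 states:
        x   y  
>* S0   S1  S2 
   S1   S0  S3 
 * S2   S1  S4 
   S3   S0  S5 
 * S4   S5  S4 
   S5   S5  S5 
(> = start, * = accepting)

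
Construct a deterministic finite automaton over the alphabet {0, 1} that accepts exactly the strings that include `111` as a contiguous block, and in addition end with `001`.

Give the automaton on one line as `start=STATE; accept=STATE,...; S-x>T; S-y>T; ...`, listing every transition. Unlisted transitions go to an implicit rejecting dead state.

Handle the two conditions separately and then intersect. The first has 4 states tracking whether and how much of `111` has been seen; the second has 4 states tracking how much of the suffix `001` has currently been matched. A product state is a pair (one from each), accepting exactly when both do.
10 states suffice.
       0  1 
>  A   B  C 
   B   D  C 
   C   B  E 
   D   D  F 
   E   B  G 
   F   B  E 
   G   H  G 
   H   I  G 
   I   I  J 
 * J   H  G 
(> = start, * = accepting)

start=A; accept=J; A-0>B; A-1>C; B-0>D; B-1>C; C-0>B; C-1>E; D-0>D; D-1>F; E-0>B; E-1>G; F-0>B; F-1>E; G-0>H; G-1>G; H-0>I; H-1>G; I-0>I; I-1>J; J-0>H; J-1>G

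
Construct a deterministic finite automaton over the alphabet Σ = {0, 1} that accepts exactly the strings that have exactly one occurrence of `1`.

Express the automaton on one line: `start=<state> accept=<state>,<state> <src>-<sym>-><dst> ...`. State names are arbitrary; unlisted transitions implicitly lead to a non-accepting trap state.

start=S0 accept=S1 S0-0->S0 S0-1->S1 S1-0->S1 S1-1->S2 S2-0->S2 S2-1->S2

Only the number of `1`s matters, and only up to 2. Make a chain S0 → S1 → S2 advanced by each `1` (with S2 absorbing); every other symbol self-loops. The accepting set is {S1}.
3 states suffice.
        0   1  
>  S0   S0  S1 
 * S1   S1  S2 
   S2   S2  S2 
(> = start, * = accepting)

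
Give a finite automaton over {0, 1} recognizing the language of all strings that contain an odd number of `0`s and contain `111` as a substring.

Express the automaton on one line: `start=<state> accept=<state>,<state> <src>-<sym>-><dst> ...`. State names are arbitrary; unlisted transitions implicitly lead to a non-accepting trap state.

start=A accept=H A-0->B A-1->C B-0->A B-1->D C-0->B C-1->E D-0->A D-1->F E-0->B E-1->G F-0->A F-1->H G-0->H G-1->G H-0->G H-1->H

Build one automaton per condition and run them in lockstep. One (2 states) tracks the count of `0`s modulo 2; the other (4 states) tracks whether and how much of `111` has been seen. Each combined state is a pair, one component from each; accept when both components accept.
8 states suffice.
       0  1 
>  A   B  C 
   B   A  D 
   C   B  E 
   D   A  F 
   E   B  G 
   F   A  H 
   G   H  G 
 * H   G  H 
(> = start, * = accepting)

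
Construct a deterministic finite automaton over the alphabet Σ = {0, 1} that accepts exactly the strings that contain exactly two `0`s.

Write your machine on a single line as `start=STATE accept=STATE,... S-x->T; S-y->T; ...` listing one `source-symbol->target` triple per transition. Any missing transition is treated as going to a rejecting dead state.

start=q0; accept=q2; q0-0->q1; q0-1->q0; q1-0->q2; q1-1->q1; q2-0->q3; q2-1->q2; q3-0->q3; q3-1->q3

Only the number of `0`s matters, and only up to 3. Make a chain q0 → q1 → q2 → q3 advanced by each `0` (with q3 absorbing); every other symbol self-loops. The accepting set is {q2}.
A 4-state machine:
        0   1  
>  q0   q1  q0 
   q1   q2  q1 
 * q2   q3  q2 
   q3   q3  q3 
(> = start, * = accepting)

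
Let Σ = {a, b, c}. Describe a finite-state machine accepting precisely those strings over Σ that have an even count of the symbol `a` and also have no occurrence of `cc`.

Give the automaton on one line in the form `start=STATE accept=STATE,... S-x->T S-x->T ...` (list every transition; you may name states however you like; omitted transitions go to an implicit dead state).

start=S0 accept=S0,S2 S0-a->S1 S0-b->S0 S0-c->S2 S1-a->S0 S1-b->S1 S1-c->S3 S2-a->S1 S2-b->S0 S2-c->S4 S3-a->S0 S3-b->S1 S3-c->S4 S4-a->S4 S4-b->S4 S4-c->S4

Handle the two conditions separately and then intersect. One (2 states) tracks the count of `a`s modulo 2; the other (3 states) tracks partial matches of the forbidden pattern `cc`. Each combined state is a pair, one component from each; accept when both components accept. Equivalent product states are then merged.
A 5-state machine:
        a   b   c  
>* S0   S1  S0  S2 
   S1   S0  S1  S3 
 * S2   S1  S0  S4 
   S3   S0  S1  S4 
   S4   S4  S4  S4 
(> = start, * = accepting)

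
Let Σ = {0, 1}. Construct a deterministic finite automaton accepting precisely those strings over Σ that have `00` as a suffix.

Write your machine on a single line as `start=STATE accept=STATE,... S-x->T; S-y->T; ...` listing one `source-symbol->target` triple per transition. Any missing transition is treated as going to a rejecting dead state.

start=S0; accept=S2; S0-0->S1; S0-1->S0; S1-0->S2; S1-1->S0; S2-0->S2; S2-1->S0

Remember how much of `00` the current input suffix matches. State S0 means no match yet; S1 means the last symbol is `0`; S2 means the last 2 symbols are `00`. Only S2 accepts. On a mismatch, fall back to the longest proper suffix that is still a prefix of `00`.
A 3-state machine:
        0   1  
>  S0   S1  S0 
   S1   S2  S0 
 * S2   S2  S0 
(> = start, * = accepting)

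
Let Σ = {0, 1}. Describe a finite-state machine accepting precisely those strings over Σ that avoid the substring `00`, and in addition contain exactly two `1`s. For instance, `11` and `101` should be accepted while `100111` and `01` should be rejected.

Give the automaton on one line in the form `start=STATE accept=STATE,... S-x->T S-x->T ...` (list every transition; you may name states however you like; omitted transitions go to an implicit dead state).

start=s0 accept=s5,s6 s0-0->s1 s0-1->s2 s1-0->s3 s1-1->s2 s2-0->s4 s2-1->s5 s3-0->s3 s3-1->s3 s4-0->s3 s4-1->s5 s5-0->s6 s5-1->s3 s6-0->s3 s6-1->s3

Run two small machines in parallel and take their product. The first has 3 states tracking partial matches of the forbidden pattern `00`; the second has 4 states tracking the count of `1`s, saturating at 3. A product state is a pair (one from each), accepting exactly when both do. After merging equivalent states the machine shrinks.
With 7 states:
        0   1  
>  s0   s1  s2 
   s1   s3  s2 
   s2   s4  s5 
   s3   s3  s3 
   s4   s3  s5 
 * s5   s6  s3 
 * s6   s3  s3 
(> = start, * = accepting)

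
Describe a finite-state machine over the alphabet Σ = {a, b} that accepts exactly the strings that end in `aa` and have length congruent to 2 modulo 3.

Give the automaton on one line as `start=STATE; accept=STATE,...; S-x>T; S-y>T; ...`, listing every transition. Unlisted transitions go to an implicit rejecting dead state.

Handle the two conditions separately and then intersect. One (3 states) tracks how much of the suffix `aa` has currently been matched; the other (3 states) tracks the input length modulo 3. Each combined state is a pair, one component from each; accept when both components accept. Equivalent product states are then merged.
With 5 states:
        a   b  
>  s0   s1  s2 
   s1   s3  s4 
   s2   s4  s4 
 * s3   s0  s0 
   s4   s0  s0 
(> = start, * = accepting)

start=s0; accept=s3; s0-a>s1; s0-b>s2; s1-a>s3; s1-b>s4; s2-a>s4; s2-b>s4; s3-a>s0; s3-b>s0; s4-a>s0; s4-b>s0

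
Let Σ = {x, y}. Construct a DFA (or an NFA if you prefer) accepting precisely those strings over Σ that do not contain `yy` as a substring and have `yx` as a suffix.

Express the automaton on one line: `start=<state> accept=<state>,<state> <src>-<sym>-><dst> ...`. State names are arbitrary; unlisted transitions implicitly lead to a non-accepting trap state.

Handle the two conditions separately and then intersect. One (3 states) tracks partial matches of the forbidden pattern `yy`; the other (3 states) tracks how much of the suffix `yx` has currently been matched. Each combined state is a pair, one component from each; accept when both components accept.
        x   y  
>  q0   q0  q1 
   q1   q2  q3 
 * q2   q0  q1 
   q3   q4  q3 
   q4   q5  q3 
   q5   q5  q3 
(> = start, * = accepting)

start=q0 accept=q2 q0-x->q0 q0-y->q1 q1-x->q2 q1-y->q3 q2-x->q0 q2-y->q1 q3-x->q4 q3-y->q3 q4-x->q5 q4-y->q3 q5-x->q5 q5-y->q3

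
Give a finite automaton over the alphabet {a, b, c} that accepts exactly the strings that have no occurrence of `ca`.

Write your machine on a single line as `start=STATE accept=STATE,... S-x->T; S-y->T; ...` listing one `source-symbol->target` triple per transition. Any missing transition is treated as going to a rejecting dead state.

start=q0; accept=q0,q1; q0-a->q0; q0-b->q0; q0-c->q1; q1-a->q2; q1-b->q0; q1-c->q1; q2-a->q2; q2-b->q2; q2-c->q2

Track partial matches of the forbidden pattern `ca`. State q2 is a dead state reached once `ca` has occurred; every other state accepts. q0 means no part of `ca` is currently matched.
        a   b   c  
>* q0   q0  q0  q1 
 * q1   q2  q0  q1 
   q2   q2  q2  q2 
(> = start, * = accepting)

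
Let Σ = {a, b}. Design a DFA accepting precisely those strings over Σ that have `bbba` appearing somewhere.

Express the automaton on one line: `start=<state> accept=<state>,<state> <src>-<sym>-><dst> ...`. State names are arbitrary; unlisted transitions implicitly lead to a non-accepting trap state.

Track how much of `bbba` has been matched so far: state q0 is no progress, q4 is the absorbing accept state reached once `bbba` has occurred. Intermediate states record partial matches; on a mismatch, fall back to the longest reusable overlap.
A 5-state machine:
        a   b  
>  q0   q0  q1 
   q1   q0  q2 
   q2   q0  q3 
   q3   q4  q3 
 * q4   q4  q4 
(> = start, * = accepting)

start=q0 accept=q4 q0-a->q0 q0-b->q1 q1-a->q0 q1-b->q2 q2-a->q0 q2-b->q3 q3-a->q4 q3-b->q3 q4-a->q4 q4-b->q4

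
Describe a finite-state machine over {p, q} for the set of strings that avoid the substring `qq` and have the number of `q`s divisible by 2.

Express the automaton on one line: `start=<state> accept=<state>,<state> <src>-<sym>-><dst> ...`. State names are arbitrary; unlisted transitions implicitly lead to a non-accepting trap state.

Build one automaton per condition and run them in lockstep. One (3 states) tracks partial matches of the forbidden pattern `qq`; the other (2 states) tracks the count of `q`s modulo 2. Each combined state is a pair, one component from each; accept when both components accept. Minimizing collapses redundant product states.
A 5-state machine:
       p  q 
>* A   A  B 
   B   C  D 
   C   C  E 
   D   D  D 
 * E   A  D 
(> = start, * = accepting)

start=A accept=A,E A-p->A A-q->B B-p->C B-q->D C-p->C C-q->E D-p->D D-q->D E-p->A E-q->D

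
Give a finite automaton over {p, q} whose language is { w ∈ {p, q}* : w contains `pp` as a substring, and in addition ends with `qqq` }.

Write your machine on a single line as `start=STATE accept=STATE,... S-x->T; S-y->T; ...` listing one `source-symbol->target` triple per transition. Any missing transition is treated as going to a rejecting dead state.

start=s0; accept=s5; s0-p->s1; s0-q->s0; s1-p->s2; s1-q->s0; s2-p->s2; s2-q->s3; s3-p->s2; s3-q->s4; s4-p->s2; s4-q->s5; s5-p->s2; s5-q->s5

Run two small machines in parallel and take their product. One (3 states) tracks whether and how much of `pp` has been seen; the other (4 states) tracks how much of the suffix `qqq` has currently been matched. Each combined state is a pair, one component from each; accept when both components accept. Equivalent product states are then merged.
A 6-state machine:
        p   q  
>  s0   s1  s0 
   s1   s2  s0 
   s2   s2  s3 
   s3   s2  s4 
   s4   s2  s5 
 * s5   s2  s5 
(> = start, * = accepting)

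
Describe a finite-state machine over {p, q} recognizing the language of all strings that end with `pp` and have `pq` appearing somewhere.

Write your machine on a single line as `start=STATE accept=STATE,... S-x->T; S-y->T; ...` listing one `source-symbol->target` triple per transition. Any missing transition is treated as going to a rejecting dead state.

Build one automaton per condition and run them in lockstep. The first has 3 states tracking how much of the suffix `pp` has currently been matched; the second has 3 states tracking whether and how much of `pq` has been seen. A product state is a pair (one from each), accepting exactly when both do. After merging equivalent states the machine shrinks.
With 5 states:
       p  q 
>  A   B  A 
   B   B  C 
   C   D  C 
   D   E  C 
 * E   E  C 
(> = start, * = accepting)

start=A; accept=E; A-p->B; A-q->A; B-p->B; B-q->C; C-p->D; C-q->C; D-p->E; D-q->C; E-p->E; E-q->C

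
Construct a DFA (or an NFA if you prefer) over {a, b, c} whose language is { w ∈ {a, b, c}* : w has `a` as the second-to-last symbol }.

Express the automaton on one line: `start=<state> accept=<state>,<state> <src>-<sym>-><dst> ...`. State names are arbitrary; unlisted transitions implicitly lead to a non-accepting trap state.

A DFA must remember the last 2 symbols (since which symbol is second-to-last isn't known until the input ends). Use one state per possible window of the last ≤2 symbols; accept from those whose window starts with `a`.
13 states suffice.
          a    b    c  
>  q0     q1   q2   q3 
   q1     q4   q5   q6 
   q2     q7   q8   q9 
   q3    q10  q11  q12 
 * q4     q4   q5   q6 
 * q5     q7   q8   q9 
 * q6    q10  q11  q12 
   q7     q4   q5   q6 
   q8     q7   q8   q9 
   q9    q10  q11  q12 
   q10    q4   q5   q6 
   q11    q7   q8   q9 
   q12   q10  q11  q12 
(> = start, * = accepting)

start=q0 accept=q4,q5,q6 q0-a->q1 q0-b->q2 q0-c->q3 q1-a->q4 q1-b->q5 q1-c->q6 q2-a->q7 q2-b->q8 q2-c->q9 q3-a->q10 q3-b->q11 q3-c->q12 q4-a->q4 q4-b->q5 q4-c->q6 q5-a->q7 q5-b->q8 q5-c->q9 q6-a->q10 q6-b->q11 q6-c->q12 q7-a->q4 q7-b->q5 q7-c->q6 q8-a->q7 q8-b->q8 q8-c->q9 q9-a->q10 q9-b->q11 q9-c->q12 q10-a->q4 q10-b->q5 q10-c->q6 q11-a->q7 q11-b->q8 q11-c->q9 q12-a->q10 q12-b->q11 q12-c->q12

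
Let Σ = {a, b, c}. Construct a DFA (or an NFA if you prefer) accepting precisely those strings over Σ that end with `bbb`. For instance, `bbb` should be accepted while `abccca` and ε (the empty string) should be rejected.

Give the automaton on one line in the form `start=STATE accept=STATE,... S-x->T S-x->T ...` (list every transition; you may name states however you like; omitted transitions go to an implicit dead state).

Remember how much of `bbb` the current input suffix matches. State S0 means no match yet; S1 means the last symbol is `b`; S2 means the last 2 symbols are `bb`; S3 means the last 3 symbols are `bbb`. Only S3 accepts. On a mismatch, fall back to the longest proper suffix that is still a prefix of `bbb`.
With 4 states:
        a   b   c  
>  S0   S0  S1  S0 
   S1   S0  S2  S0 
   S2   S0  S3  S0 
 * S3   S0  S3  S0 
(> = start, * = accepting)

start=S0 accept=S3 S0-a->S0 S0-b->S1 S0-c->S0 S1-a->S0 S1-b->S2 S1-c->S0 S2-a->S0 S2-b->S3 S2-c->S0 S3-a->S0 S3-b->S3 S3-c->S0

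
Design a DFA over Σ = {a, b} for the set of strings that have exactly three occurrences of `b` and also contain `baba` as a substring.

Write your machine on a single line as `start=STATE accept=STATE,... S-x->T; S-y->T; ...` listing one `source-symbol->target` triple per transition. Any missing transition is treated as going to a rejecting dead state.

Handle the two conditions separately and then intersect. One (5 states) tracks the count of `b`s, saturating at 4; the other (5 states) tracks whether and how much of `baba` has been seen. Each combined state is a pair, one component from each; accept when both components accept. Equivalent product states are then merged.
With 11 states:
          a    b  
>  q0     q0   q1 
   q1     q2   q3 
   q2     q4   q5 
   q3     q6   q7 
   q4     q4   q3 
   q5     q8   q7 
   q6     q7   q9 
   q7     q7   q7 
   q8     q8  q10 
   q9    q10   q7 
 * q10   q10   q7 
(> = start, * = accepting)

start=q0; accept=q10; q0-a->q0; q0-b->q1; q1-a->q2; q1-b->q3; q2-a->q4; q2-b->q5; q3-a->q6; q3-b->q7; q4-a->q4; q4-b->q3; q5-a->q8; q5-b->q7; q6-a->q7; q6-b->q9; q7-a->q7; q7-b->q7; q8-a->q8; q8-b->q10; q9-a->q10; q9-b->q7; q10-a->q10; q10-b->q7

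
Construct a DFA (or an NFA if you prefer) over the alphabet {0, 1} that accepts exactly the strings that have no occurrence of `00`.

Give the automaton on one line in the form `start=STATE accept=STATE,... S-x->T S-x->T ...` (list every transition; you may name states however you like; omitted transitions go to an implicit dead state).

start=S0 accept=S0,S1 S0-0->S1 S0-1->S0 S1-0->S2 S1-1->S0 S2-0->S2 S2-1->S2

This is the complement of 'contains `00`'. Use the same substring-matching states — S0 through S2 holding how much of `00` has just been matched — but flip the accepting set: everything except the trap S2 accepts.
A 3-state machine:
        0   1  
>* S0   S1  S0 
 * S1   S2  S0 
   S2   S2  S2 
(> = start, * = accepting)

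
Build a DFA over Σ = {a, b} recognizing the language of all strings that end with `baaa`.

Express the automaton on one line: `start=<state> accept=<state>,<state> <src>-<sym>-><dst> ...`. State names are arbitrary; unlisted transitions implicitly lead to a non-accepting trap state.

start=S0 accept=S4 S0-a->S0 S0-b->S1 S1-a->S2 S1-b->S1 S2-a->S3 S2-b->S1 S3-a->S4 S3-b->S1 S4-a->S0 S4-b->S1

Let each state record the length of the longest suffix of the input read so far that is also a prefix of `baaa`. S1 means the last symbol is `b`; S2 means the last 2 symbols are `ba`; S3 means the last 3 symbols are `baa`; S4 means the last 4 symbols are `baaa`. Accept only at S4, where the string currently ends in `baaa`.
        a   b  
>  S0   S0  S1 
   S1   S2  S1 
   S2   S3  S1 
   S3   S4  S1 
 * S4   S0  S1 
(> = start, * = accepting)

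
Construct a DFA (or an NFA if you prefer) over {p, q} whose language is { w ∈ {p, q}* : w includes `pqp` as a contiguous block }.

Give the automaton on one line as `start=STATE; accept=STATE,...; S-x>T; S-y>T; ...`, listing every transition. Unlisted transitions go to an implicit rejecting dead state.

States S0..S2 record the length of the longest prefix of `pqp` that matches the current input suffix. Reaching S3 means `pqp` has been seen, and we stay there forever. Accept from S3.
        p   q  
>  S0   S1  S0 
   S1   S1  S2 
   S2   S3  S0 
 * S3   S3  S3 
(> = start, * = accepting)

start=S0; accept=S3; S0-p>S1; S0-q>S0; S1-p>S1; S1-q>S2; S2-p>S3; S2-q>S0; S3-p>S3; S3-q>S3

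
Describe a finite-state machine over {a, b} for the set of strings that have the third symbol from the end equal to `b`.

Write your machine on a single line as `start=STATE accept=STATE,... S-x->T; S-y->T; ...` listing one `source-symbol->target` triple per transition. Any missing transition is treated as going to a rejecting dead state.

start=s0; accept=s11,s12,s13,s14; s0-a->s1; s0-b->s2; s1-a->s3; s1-b->s4; s2-a->s5; s2-b->s6; s3-a->s7; s3-b->s8; s4-a->s9; s4-b->s10; s5-a->s11; s5-b->s12; s6-a->s13; s6-b->s14; s7-a->s7; s7-b->s8; s8-a->s9; s8-b->s10; s9-a->s11; s9-b->s12; s10-a->s13; s10-b->s14; s11-a->s7; s11-b->s8; s12-a->s9; s12-b->s10; s13-a->s11; s13-b->s12; s14-a->s13; s14-b->s14

A DFA must remember the last 3 symbols (since which symbol is third-to-last isn't known until the input ends). Use one state per possible window of the last ≤3 symbols; accept from those whose window starts with `b`.
With 15 states:
          a    b  
>  s0     s1   s2 
   s1     s3   s4 
   s2     s5   s6 
   s3     s7   s8 
   s4     s9  s10 
   s5    s11  s12 
   s6    s13  s14 
   s7     s7   s8 
   s8     s9  s10 
   s9    s11  s12 
   s10   s13  s14 
 * s11    s7   s8 
 * s12    s9  s10 
 * s13   s11  s12 
 * s14   s13  s14 
(> = start, * = accepting)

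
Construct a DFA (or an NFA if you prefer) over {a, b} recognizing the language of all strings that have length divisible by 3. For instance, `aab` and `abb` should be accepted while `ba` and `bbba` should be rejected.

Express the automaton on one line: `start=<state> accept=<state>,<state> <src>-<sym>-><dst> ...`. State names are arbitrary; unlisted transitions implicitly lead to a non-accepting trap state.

start=q0 accept=q0 q0-a->q1 q0-b->q1 q1-a->q2 q1-b->q2 q2-a->q0 q2-b->q0

Count input length modulo 3: every symbol advances one step around the cycle q0 → q1 → q2 → q0. Accept at q0.
With 3 states:
        a   b  
>* q0   q1  q1 
   q1   q2  q2 
   q2   q0  q0 
(> = start, * = accepting)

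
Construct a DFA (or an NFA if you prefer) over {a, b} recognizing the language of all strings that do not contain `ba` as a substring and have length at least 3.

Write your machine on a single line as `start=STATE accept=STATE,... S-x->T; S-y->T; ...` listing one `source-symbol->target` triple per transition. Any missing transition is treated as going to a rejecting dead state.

Handle the two conditions separately and then intersect. One (3 states) tracks partial matches of the forbidden pattern `ba`; the other (5 states) tracks the input length, saturating at 4. Each combined state is a pair, one component from each; accept when both components accept. Equivalent product states are then merged.
8 states suffice.
        a   b  
>  S0   S1  S2 
   S1   S3  S4 
   S2   S5  S4 
   S3   S6  S7 
   S4   S5  S7 
   S5   S5  S5 
 * S6   S6  S7 
 * S7   S5  S7 
(> = start, * = accepting)

start=S0; accept=S6,S7; S0-a->S1; S0-b->S2; S1-a->S3; S1-b->S4; S2-a->S5; S2-b->S4; S3-a->S6; S3-b->S7; S4-a->S5; S4-b->S7; S5-a->S5; S5-b->S5; S6-a->S6; S6-b->S7; S7-a->S5; S7-b->S7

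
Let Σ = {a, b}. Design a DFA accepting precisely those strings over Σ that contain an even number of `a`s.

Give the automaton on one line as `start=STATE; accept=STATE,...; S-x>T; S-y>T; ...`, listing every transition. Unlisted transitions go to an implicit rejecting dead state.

Keep the running count of `a`s modulo 2: each `a` advances along the cycle S0 → S1 → S0 while other symbols loop. Accept at S0.
        a   b  
>* S0   S1  S0 
   S1   S0  S1 
(> = start, * = accepting)

start=S0; accept=S0; S0-a>S1; S0-b>S0; S1-a>S0; S1-b>S1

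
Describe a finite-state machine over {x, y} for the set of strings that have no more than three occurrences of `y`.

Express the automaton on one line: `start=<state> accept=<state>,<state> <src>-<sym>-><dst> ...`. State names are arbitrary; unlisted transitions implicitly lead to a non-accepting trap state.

start=s0 accept=s0,s1,s2,s3 s0-x->s0 s0-y->s1 s1-x->s1 s1-y->s2 s2-x->s2 s2-y->s3 s3-x->s3 s3-y->s4 s4-x->s4 s4-y->s4

Count `y`s, saturating at 4: states s0 through s3 mean 0 through 3 `y`s seen; s4 means more than 3. Each `y` increments (capped at s4); other symbols loop. Accept from {s0, s1, s2, s3}.
5 states suffice.
        x   y  
>* s0   s0  s1 
 * s1   s1  s2 
 * s2   s2  s3 
 * s3   s3  s4 
   s4   s4  s4 
(> = start, * = accepting)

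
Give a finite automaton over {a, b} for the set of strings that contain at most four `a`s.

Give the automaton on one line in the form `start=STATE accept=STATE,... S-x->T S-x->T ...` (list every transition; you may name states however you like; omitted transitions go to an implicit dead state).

start=s0 accept=s0,s1,s2,s3,s4 s0-a->s1 s0-b->s0 s1-a->s2 s1-b->s1 s2-a->s3 s2-b->s2 s3-a->s4 s3-b->s3 s4-a->s5 s4-b->s4 s5-a->s5 s5-b->s5

Count `a`s, saturating at 5: states s0 through s4 mean 0 through 4 `a`s seen; s5 means more than 4. Each `a` increments (capped at s5); other symbols loop. Accept from {s0, s1, s2, s3, s4}.
With 6 states:
        a   b  
>* s0   s1  s0 
 * s1   s2  s1 
 * s2   s3  s2 
 * s3   s4  s3 
 * s4   s5  s4 
   s5   s5  s5 
(> = start, * = accepting)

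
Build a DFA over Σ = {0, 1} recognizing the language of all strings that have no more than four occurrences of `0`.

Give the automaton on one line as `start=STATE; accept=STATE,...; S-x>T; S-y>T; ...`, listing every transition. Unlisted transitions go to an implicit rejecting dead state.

Count `0`s, saturating at 5: states q0 through q4 mean 0 through 4 `0`s seen; q5 means more than 4. Each `0` increments (capped at q5); other symbols loop. Accept from {q0, q1, q2, q3, q4}.
        0   1  
>* q0   q1  q0 
 * q1   q2  q1 
 * q2   q3  q2 
 * q3   q4  q3 
 * q4   q5  q4 
   q5   q5  q5 
(> = start, * = accepting)

start=q0; accept=q0,q1,q2,q3,q4; q0-0>q1; q0-1>q0; q1-0>q2; q1-1>q1; q2-0>q3; q2-1>q2; q3-0>q4; q3-1>q3; q4-0>q5; q4-1>q4; q5-0>q5; q5-1>q5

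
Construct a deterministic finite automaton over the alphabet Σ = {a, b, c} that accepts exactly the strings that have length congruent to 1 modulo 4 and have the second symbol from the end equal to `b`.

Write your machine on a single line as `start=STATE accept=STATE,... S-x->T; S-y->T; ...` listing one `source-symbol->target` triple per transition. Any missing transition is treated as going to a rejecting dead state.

Build one automaton per condition and run them in lockstep. The first has 4 states tracking the input length modulo 4; the second has 13 states tracking the last 2 symbols read. A product state is a pair (one from each), accepting exactly when both do. Equivalent product states are then merged.
A 6-state machine:
        a   b   c  
>  q0   q1  q1  q1 
   q1   q2  q2  q2 
   q2   q3  q3  q3 
   q3   q0  q4  q0 
   q4   q5  q5  q5 
 * q5   q2  q2  q2 
(> = start, * = accepting)

start=q0; accept=q5; q0-a->q1; q0-b->q1; q0-c->q1; q1-a->q2; q1-b->q2; q1-c->q2; q2-a->q3; q2-b->q3; q2-c->q3; q3-a->q0; q3-b->q4; q3-c->q0; q4-a->q5; q4-b->q5; q4-c->q5; q5-a->q2; q5-b->q2; q5-c->q2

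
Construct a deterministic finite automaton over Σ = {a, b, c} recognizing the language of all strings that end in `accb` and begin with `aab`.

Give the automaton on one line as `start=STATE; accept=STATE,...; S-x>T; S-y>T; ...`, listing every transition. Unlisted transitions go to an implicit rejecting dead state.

start=q0; accept=q12; q0-a>q1; q0-b>q2; q0-c>q2; q1-a>q3; q1-b>q2; q1-c>q4; q2-a>q5; q2-b>q2; q2-c>q2; q3-a>q5; q3-b>q6; q3-c>q4; q4-a>q5; q4-b>q2; q4-c>q7; q5-a>q5; q5-b>q2; q5-c>q4; q6-a>q8; q6-b>q6; q6-c>q6; q7-a>q5; q7-b>q9; q7-c>q2; q8-a>q8; q8-b>q6; q8-c>q10; q9-a>q5; q9-b>q2; q9-c>q2; q10-a>q8; q10-b>q6; q10-c>q11; q11-a>q8; q11-b>q12; q11-c>q6; q12-a>q8; q12-b>q6; q12-c>q6

Build one automaton per condition and run them in lockstep. The first has 5 states tracking how much of the suffix `accb` has currently been matched; the second has 5 states tracking whether the input so far still matches the prefix `aab`. A product state is a pair (one from each), accepting exactly when both do.
A 13-state machine:
          a    b    c  
>  q0     q1   q2   q2 
   q1     q3   q2   q4 
   q2     q5   q2   q2 
   q3     q5   q6   q4 
   q4     q5   q2   q7 
   q5     q5   q2   q4 
   q6     q8   q6   q6 
   q7     q5   q9   q2 
   q8     q8   q6  q10 
   q9     q5   q2   q2 
   q10    q8   q6  q11 
   q11    q8  q12   q6 
 * q12    q8   q6   q6 
(> = start, * = accepting)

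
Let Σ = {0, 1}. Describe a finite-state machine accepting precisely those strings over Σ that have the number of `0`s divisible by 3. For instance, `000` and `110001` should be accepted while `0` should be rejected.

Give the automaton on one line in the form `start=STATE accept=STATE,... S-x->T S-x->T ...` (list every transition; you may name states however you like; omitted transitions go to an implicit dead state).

start=S0 accept=S0 S0-0->S1 S0-1->S0 S1-0->S2 S1-1->S1 S2-0->S0 S2-1->S2

Keep the running count of `0`s modulo 3: each `0` advances along the cycle S0 → S1 → S2 → S0 while other symbols loop. Accept at S0.
A 3-state machine:
        0   1  
>* S0   S1  S0 
   S1   S2  S1 
   S2   S0  S2 
(> = start, * = accepting)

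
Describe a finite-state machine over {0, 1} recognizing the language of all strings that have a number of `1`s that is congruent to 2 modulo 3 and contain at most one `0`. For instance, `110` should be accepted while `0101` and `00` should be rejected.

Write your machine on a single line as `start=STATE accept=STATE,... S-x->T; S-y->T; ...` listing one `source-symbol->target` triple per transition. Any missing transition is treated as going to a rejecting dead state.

Run two small machines in parallel and take their product. One (3 states) tracks the count of `1`s modulo 3; the other (3 states) tracks the count of `0`s, saturating at 2. Each combined state is a pair, one component from each; accept when both components accept. Minimizing collapses redundant product states.
A 7-state machine:
       0  1 
>  A   B  C 
   B   D  E 
   C   E  F 
   D   D  D 
   E   D  G 
 * F   G  A 
 * G   D  B 
(> = start, * = accepting)

start=A; accept=F,G; A-0->B; A-1->C; B-0->D; B-1->E; C-0->E; C-1->F; D-0->D; D-1->D; E-0->D; E-1->G; F-0->G; F-1->A; G-0->D; G-1->B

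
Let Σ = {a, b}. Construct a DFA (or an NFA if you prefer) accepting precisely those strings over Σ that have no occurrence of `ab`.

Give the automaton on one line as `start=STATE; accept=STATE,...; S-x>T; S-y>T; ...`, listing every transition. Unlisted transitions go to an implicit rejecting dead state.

start=s0; accept=s0,s1; s0-a>s1; s0-b>s0; s1-a>s1; s1-b>s2; s2-a>s2; s2-b>s2

Track partial matches of the forbidden pattern `ab`. State s2 is a dead state reached once `ab` has occurred; every other state accepts. s0 means no part of `ab` is currently matched.
        a   b  
>* s0   s1  s0 
 * s1   s1  s2 
   s2   s2  s2 
(> = start, * = accepting)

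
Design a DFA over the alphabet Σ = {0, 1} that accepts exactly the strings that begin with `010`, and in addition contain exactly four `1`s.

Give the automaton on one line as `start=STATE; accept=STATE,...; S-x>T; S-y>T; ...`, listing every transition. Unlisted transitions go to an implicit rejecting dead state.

Build one automaton per condition and run them in lockstep. One (5 states) tracks whether the input so far still matches the prefix `010`; the other (6 states) tracks the count of `1`s, saturating at 5. Each combined state is a pair, one component from each; accept when both components accept. Minimizing collapses redundant product states.
8 states suffice.
        0   1  
>  s0   s1  s2 
   s1   s2  s3 
   s2   s2  s2 
   s3   s4  s2 
   s4   s4  s5 
   s5   s5  s6 
   s6   s6  s7 
 * s7   s7  s2 
(> = start, * = accepting)

start=s0; accept=s7; s0-0>s1; s0-1>s2; s1-0>s2; s1-1>s3; s2-0>s2; s2-1>s2; s3-0>s4; s3-1>s2; s4-0>s4; s4-1>s5; s5-0>s5; s5-1>s6; s6-0>s6; s6-1>s7; s7-0>s7; s7-1>s2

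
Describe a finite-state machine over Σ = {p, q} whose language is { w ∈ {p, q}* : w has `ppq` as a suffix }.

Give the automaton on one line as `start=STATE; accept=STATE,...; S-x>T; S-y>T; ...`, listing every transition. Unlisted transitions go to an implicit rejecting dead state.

Let each state record the length of the longest suffix of the input read so far that is also a prefix of `ppq`. B means the last symbol is `p`; C means the last 2 symbols are `pp`; D means the last 3 symbols are `ppq`. Accept only at D, where the string currently ends in `ppq`.
4 states suffice.
       p  q 
>  A   B  A 
   B   C  A 
   C   C  D 
 * D   B  A 
(> = start, * = accepting)

start=A; accept=D; A-p>B; A-q>A; B-p>C; B-q>A; C-p>C; C-q>D; D-p>B; D-q>A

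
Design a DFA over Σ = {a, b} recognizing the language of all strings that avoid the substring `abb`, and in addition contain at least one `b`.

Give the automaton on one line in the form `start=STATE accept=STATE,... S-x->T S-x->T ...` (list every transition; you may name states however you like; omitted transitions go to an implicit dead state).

start=S0 accept=S2,S3,S4 S0-a->S1 S0-b->S2 S1-a->S1 S1-b->S3 S2-a->S4 S2-b->S2 S3-a->S4 S3-b->S5 S4-a->S4 S4-b->S3 S5-a->S5 S5-b->S5

Run two small machines in parallel and take their product. The first has 4 states tracking partial matches of the forbidden pattern `abb`; the second has 3 states tracking the count of `b`s, saturating at 2. A product state is a pair (one from each), accepting exactly when both do. Equivalent product states are then merged.
6 states suffice.
        a   b  
>  S0   S1  S2 
   S1   S1  S3 
 * S2   S4  S2 
 * S3   S4  S5 
 * S4   S4  S3 
   S5   S5  S5 
(> = start, * = accepting)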